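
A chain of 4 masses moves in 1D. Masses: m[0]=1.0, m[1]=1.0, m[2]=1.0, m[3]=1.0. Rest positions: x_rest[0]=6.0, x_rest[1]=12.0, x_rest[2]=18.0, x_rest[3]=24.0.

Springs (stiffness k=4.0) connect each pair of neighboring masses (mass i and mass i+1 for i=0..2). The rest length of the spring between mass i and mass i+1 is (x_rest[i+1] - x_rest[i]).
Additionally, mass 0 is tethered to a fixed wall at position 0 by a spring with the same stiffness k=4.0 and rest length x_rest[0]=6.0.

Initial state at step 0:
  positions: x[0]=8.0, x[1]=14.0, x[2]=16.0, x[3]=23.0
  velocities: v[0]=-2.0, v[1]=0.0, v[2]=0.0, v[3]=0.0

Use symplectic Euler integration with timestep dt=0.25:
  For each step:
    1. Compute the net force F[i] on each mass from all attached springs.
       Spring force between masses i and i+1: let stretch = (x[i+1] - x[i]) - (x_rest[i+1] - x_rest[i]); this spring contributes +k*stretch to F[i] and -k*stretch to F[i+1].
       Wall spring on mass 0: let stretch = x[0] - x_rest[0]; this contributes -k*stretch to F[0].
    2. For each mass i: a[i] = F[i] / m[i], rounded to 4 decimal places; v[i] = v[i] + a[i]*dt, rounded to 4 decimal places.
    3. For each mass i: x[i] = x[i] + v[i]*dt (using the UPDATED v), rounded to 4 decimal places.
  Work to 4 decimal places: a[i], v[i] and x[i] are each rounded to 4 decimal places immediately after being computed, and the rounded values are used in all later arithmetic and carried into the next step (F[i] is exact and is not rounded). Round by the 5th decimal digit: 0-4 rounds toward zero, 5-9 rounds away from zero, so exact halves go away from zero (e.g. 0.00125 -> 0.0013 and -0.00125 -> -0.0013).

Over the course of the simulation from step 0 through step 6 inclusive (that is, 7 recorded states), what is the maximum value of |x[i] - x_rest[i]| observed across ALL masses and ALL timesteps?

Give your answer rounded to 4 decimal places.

Step 0: x=[8.0000 14.0000 16.0000 23.0000] v=[-2.0000 0.0000 0.0000 0.0000]
Step 1: x=[7.0000 13.0000 17.2500 22.7500] v=[-4.0000 -4.0000 5.0000 -1.0000]
Step 2: x=[5.7500 11.5625 18.8125 22.6250] v=[-5.0000 -5.7500 6.2500 -0.5000]
Step 3: x=[4.5156 10.4844 19.5156 23.0469] v=[-4.9375 -4.3125 2.8125 1.6875]
Step 4: x=[3.6445 10.1719 18.8438 24.0860] v=[-3.4843 -1.2501 -2.6874 4.1562]
Step 5: x=[3.4942 10.3955 17.3145 25.3145] v=[-0.6014 0.8944 -6.1171 4.9140]
Step 6: x=[4.1956 10.6235 16.0555 26.0430] v=[2.8057 0.9121 -5.0361 2.9140]
Max displacement = 2.5058

Answer: 2.5058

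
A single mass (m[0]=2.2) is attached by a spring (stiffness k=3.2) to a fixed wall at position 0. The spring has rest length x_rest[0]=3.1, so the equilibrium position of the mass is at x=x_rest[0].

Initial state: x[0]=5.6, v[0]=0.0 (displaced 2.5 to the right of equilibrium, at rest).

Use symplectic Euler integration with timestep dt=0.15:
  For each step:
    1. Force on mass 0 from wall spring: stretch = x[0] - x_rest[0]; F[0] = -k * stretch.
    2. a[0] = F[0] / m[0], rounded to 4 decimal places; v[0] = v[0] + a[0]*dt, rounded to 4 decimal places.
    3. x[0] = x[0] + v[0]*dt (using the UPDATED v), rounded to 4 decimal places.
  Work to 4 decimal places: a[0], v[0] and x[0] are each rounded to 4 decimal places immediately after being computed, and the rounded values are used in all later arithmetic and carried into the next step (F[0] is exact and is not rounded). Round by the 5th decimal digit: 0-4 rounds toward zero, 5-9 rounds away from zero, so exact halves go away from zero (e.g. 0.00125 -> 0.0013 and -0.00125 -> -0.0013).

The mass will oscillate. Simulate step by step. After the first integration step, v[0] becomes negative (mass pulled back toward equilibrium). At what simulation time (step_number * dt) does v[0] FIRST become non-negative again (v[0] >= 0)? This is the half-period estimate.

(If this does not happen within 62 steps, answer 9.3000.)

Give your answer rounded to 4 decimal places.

Answer: 2.7000

Derivation:
Step 0: x=[5.6000] v=[0.0000]
Step 1: x=[5.5182] v=[-0.5455]
Step 2: x=[5.3572] v=[-1.0731]
Step 3: x=[5.1224] v=[-1.5656]
Step 4: x=[4.8214] v=[-2.0069]
Step 5: x=[4.4640] v=[-2.3825]
Step 6: x=[4.0620] v=[-2.6801]
Step 7: x=[3.6285] v=[-2.8900]
Step 8: x=[3.1777] v=[-3.0053]
Step 9: x=[2.7244] v=[-3.0223]
Step 10: x=[2.2833] v=[-2.9404]
Step 11: x=[1.8690] v=[-2.7622]
Step 12: x=[1.4950] v=[-2.4936]
Step 13: x=[1.1735] v=[-2.1434]
Step 14: x=[0.9150] v=[-1.7231]
Step 15: x=[0.7280] v=[-1.2464]
Step 16: x=[0.6187] v=[-0.7289]
Step 17: x=[0.5906] v=[-0.1875]
Step 18: x=[0.6446] v=[0.3600]
First v>=0 after going negative at step 18, time=2.7000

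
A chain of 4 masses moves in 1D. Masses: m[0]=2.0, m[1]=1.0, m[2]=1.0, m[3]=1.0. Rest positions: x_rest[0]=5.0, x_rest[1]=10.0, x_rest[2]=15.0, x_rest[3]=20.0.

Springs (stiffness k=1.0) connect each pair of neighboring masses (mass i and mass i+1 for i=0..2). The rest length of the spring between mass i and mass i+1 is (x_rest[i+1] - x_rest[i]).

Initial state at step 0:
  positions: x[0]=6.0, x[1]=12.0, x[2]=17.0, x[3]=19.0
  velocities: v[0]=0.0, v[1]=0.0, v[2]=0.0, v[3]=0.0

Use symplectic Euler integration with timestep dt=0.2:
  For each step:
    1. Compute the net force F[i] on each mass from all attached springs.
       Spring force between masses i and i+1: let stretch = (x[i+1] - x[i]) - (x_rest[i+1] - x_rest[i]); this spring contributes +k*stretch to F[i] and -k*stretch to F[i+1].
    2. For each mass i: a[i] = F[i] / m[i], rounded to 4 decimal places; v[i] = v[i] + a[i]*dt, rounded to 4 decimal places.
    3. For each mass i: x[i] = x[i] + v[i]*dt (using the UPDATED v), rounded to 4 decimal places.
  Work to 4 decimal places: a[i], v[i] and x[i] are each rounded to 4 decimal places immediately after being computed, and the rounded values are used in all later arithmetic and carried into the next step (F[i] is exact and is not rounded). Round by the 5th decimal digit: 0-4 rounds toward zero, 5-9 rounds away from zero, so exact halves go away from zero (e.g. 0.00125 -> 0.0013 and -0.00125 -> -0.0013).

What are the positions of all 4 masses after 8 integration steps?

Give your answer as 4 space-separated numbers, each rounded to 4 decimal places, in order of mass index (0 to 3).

Answer: 6.4764 10.5908 14.7820 21.6747

Derivation:
Step 0: x=[6.0000 12.0000 17.0000 19.0000] v=[0.0000 0.0000 0.0000 0.0000]
Step 1: x=[6.0200 11.9600 16.8800 19.1200] v=[0.1000 -0.2000 -0.6000 0.6000]
Step 2: x=[6.0588 11.8792 16.6528 19.3504] v=[0.1940 -0.4040 -1.1360 1.1520]
Step 3: x=[6.1140 11.7565 16.3426 19.6729] v=[0.2760 -0.6134 -1.5512 1.6125]
Step 4: x=[6.1821 11.5916 15.9821 20.0622] v=[0.3403 -0.8247 -1.8024 1.9464]
Step 5: x=[6.2584 11.3859 15.6092 20.4883] v=[0.3813 -1.0285 -1.8645 2.1304]
Step 6: x=[6.3372 11.1440 15.2625 20.9192] v=[0.3941 -1.2093 -1.7333 2.1546]
Step 7: x=[6.4122 10.8746 14.9774 21.3239] v=[0.3748 -1.3470 -1.4257 2.0233]
Step 8: x=[6.4764 10.5908 14.7820 21.6747] v=[0.3210 -1.4189 -0.9770 1.7540]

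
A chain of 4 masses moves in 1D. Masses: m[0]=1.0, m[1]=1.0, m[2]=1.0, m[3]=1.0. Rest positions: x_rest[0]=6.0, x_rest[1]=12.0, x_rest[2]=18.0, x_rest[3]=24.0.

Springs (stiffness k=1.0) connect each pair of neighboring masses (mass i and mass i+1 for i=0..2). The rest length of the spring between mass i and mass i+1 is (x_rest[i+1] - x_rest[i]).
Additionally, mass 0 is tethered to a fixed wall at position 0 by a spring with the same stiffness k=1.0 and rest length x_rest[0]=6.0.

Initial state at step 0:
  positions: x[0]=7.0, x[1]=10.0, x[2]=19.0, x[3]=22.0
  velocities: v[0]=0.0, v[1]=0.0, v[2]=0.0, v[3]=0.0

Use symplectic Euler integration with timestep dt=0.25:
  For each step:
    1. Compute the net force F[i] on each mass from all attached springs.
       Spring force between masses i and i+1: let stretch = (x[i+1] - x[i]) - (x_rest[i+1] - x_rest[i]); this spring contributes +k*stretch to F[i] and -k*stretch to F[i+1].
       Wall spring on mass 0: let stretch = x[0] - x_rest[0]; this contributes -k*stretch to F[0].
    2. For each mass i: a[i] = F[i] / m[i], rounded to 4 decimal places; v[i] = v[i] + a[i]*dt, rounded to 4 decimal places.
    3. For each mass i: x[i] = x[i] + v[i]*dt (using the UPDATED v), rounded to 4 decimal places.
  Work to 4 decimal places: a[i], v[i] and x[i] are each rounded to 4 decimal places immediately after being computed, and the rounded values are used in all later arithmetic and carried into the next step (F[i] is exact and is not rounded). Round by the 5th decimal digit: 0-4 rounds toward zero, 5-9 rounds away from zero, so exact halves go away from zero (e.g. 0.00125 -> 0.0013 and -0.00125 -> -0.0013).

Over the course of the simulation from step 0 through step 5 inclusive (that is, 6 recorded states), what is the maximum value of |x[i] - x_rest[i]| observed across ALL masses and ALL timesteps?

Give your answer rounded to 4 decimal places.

Step 0: x=[7.0000 10.0000 19.0000 22.0000] v=[0.0000 0.0000 0.0000 0.0000]
Step 1: x=[6.7500 10.3750 18.6250 22.1875] v=[-1.0000 1.5000 -1.5000 0.7500]
Step 2: x=[6.3047 11.0391 17.9570 22.5274] v=[-1.7813 2.6563 -2.6719 1.3594]
Step 3: x=[5.7612 11.8397 17.1423 22.9566] v=[-2.1739 3.2022 -3.2588 1.7168]
Step 4: x=[5.2376 12.5918 16.3596 23.3974] v=[-2.0946 3.0082 -3.1309 1.7632]
Step 5: x=[4.8462 13.1197 15.7813 23.7734] v=[-1.5655 2.1116 -2.3134 1.5038]
Max displacement = 2.2187

Answer: 2.2187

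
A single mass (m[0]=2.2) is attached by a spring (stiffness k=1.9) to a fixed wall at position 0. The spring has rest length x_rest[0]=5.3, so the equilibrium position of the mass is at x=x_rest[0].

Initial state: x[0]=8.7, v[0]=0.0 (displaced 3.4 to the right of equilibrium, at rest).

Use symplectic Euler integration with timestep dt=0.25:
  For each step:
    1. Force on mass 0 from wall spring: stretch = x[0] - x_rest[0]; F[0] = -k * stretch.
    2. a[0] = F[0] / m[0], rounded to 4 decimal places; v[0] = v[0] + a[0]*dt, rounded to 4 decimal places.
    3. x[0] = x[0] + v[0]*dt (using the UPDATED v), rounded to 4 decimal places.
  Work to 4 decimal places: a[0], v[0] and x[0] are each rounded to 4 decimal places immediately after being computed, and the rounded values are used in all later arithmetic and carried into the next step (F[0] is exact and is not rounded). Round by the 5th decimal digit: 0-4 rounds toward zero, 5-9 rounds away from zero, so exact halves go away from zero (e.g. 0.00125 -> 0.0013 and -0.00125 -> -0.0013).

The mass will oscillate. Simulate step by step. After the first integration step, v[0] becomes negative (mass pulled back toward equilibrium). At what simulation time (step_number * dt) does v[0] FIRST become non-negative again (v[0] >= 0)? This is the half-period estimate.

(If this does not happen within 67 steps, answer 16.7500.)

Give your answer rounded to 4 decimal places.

Step 0: x=[8.7000] v=[0.0000]
Step 1: x=[8.5165] v=[-0.7341]
Step 2: x=[8.1594] v=[-1.4286]
Step 3: x=[7.6479] v=[-2.0460]
Step 4: x=[7.0097] v=[-2.5529]
Step 5: x=[6.2792] v=[-2.9221]
Step 6: x=[5.4958] v=[-3.1335]
Step 7: x=[4.7019] v=[-3.1758]
Step 8: x=[3.9402] v=[-3.0467]
Step 9: x=[3.2519] v=[-2.7531]
Step 10: x=[2.6742] v=[-2.3109]
Step 11: x=[2.2382] v=[-1.7440]
Step 12: x=[1.9675] v=[-1.0829]
Step 13: x=[1.8767] v=[-0.3634]
Step 14: x=[1.9706] v=[0.3757]
First v>=0 after going negative at step 14, time=3.5000

Answer: 3.5000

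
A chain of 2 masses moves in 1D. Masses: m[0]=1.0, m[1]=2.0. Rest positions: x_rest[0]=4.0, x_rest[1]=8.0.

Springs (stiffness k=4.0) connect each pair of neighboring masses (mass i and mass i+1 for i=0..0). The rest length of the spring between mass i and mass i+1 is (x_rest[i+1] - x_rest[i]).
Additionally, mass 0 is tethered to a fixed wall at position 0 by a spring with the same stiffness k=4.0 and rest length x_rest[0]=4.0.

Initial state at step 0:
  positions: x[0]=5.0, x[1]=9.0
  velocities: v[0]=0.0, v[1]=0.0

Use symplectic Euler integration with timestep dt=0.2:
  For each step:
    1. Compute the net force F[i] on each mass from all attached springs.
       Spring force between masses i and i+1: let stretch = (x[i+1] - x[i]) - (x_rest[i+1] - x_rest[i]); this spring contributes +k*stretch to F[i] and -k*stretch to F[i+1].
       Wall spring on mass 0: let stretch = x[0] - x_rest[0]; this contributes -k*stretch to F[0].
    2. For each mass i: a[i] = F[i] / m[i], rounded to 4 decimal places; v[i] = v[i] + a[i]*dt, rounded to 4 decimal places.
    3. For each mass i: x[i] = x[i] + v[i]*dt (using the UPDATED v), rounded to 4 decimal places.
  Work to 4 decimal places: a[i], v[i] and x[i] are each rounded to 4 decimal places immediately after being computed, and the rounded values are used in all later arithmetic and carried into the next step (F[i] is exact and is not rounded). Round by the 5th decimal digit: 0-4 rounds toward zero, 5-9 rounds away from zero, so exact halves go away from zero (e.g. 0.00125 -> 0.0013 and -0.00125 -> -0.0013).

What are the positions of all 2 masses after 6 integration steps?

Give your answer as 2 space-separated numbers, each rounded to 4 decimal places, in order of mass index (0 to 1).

Answer: 3.9519 8.4565

Derivation:
Step 0: x=[5.0000 9.0000] v=[0.0000 0.0000]
Step 1: x=[4.8400 9.0000] v=[-0.8000 0.0000]
Step 2: x=[4.5712 8.9872] v=[-1.3440 -0.0640]
Step 3: x=[4.2776 8.9411] v=[-1.4682 -0.2304]
Step 4: x=[4.0457 8.8419] v=[-1.1595 -0.4958]
Step 5: x=[3.9339 8.6790] v=[-0.5591 -0.8143]
Step 6: x=[3.9519 8.4565] v=[0.0899 -1.1123]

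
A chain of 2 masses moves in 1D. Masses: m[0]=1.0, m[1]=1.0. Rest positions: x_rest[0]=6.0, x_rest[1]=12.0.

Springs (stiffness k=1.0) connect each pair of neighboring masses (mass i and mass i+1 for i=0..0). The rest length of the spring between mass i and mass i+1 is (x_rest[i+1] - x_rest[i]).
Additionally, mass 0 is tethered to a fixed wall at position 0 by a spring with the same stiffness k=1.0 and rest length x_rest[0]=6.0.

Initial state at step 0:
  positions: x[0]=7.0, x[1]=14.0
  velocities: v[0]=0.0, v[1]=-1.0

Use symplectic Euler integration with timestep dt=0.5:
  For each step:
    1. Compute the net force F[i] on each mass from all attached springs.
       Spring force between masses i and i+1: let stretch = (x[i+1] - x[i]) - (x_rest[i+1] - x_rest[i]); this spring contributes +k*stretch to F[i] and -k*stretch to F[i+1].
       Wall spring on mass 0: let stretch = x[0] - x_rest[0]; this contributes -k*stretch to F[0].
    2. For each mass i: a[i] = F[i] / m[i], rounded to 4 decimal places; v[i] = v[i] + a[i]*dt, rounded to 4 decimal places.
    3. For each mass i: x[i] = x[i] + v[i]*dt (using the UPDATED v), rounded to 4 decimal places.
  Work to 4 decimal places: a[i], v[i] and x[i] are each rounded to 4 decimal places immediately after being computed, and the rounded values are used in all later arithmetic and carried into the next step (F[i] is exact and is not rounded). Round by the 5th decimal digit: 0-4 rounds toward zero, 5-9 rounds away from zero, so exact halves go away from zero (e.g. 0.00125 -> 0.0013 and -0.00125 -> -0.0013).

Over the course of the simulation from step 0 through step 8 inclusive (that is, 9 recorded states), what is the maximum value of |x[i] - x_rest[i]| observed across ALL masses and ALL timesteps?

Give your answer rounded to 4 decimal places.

Answer: 2.3934

Derivation:
Step 0: x=[7.0000 14.0000] v=[0.0000 -1.0000]
Step 1: x=[7.0000 13.2500] v=[0.0000 -1.5000]
Step 2: x=[6.8125 12.4375] v=[-0.3750 -1.6250]
Step 3: x=[6.3281 11.7188] v=[-0.9688 -1.4375]
Step 4: x=[5.6094 11.1524] v=[-1.4375 -1.1329]
Step 5: x=[4.8741 10.7002] v=[-1.4707 -0.9044]
Step 6: x=[4.3768 10.2915] v=[-0.9947 -0.8175]
Step 7: x=[4.2639 9.9041] v=[-0.2258 -0.7749]
Step 8: x=[4.4951 9.6066] v=[0.4624 -0.5950]
Max displacement = 2.3934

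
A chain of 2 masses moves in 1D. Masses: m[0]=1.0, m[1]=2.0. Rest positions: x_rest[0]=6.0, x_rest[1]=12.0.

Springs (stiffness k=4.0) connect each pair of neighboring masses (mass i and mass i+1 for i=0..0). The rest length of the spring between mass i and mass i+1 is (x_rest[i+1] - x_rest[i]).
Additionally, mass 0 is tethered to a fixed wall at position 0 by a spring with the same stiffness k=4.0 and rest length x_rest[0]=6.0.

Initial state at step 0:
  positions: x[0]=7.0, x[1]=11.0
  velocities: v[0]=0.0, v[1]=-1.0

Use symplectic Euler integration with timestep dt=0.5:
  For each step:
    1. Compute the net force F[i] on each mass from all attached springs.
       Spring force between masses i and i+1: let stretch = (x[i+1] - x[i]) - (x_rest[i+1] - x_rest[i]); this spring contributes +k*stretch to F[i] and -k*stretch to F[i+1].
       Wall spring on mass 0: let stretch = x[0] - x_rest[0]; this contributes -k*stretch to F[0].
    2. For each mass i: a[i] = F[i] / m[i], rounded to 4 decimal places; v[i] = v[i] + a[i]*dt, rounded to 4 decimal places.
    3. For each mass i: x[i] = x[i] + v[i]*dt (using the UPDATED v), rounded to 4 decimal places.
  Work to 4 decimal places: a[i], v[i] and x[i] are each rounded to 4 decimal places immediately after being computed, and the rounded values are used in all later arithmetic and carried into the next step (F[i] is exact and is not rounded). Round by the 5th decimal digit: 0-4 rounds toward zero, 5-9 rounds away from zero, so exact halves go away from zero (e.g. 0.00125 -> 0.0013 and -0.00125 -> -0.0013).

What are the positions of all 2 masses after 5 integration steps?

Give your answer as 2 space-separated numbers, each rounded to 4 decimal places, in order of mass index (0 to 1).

Answer: 4.0625 12.4063

Derivation:
Step 0: x=[7.0000 11.0000] v=[0.0000 -1.0000]
Step 1: x=[4.0000 11.5000] v=[-6.0000 1.0000]
Step 2: x=[4.5000 11.2500] v=[1.0000 -0.5000]
Step 3: x=[7.2500 10.6250] v=[5.5000 -1.2500]
Step 4: x=[6.1250 11.3125] v=[-2.2500 1.3750]
Step 5: x=[4.0625 12.4063] v=[-4.1250 2.1875]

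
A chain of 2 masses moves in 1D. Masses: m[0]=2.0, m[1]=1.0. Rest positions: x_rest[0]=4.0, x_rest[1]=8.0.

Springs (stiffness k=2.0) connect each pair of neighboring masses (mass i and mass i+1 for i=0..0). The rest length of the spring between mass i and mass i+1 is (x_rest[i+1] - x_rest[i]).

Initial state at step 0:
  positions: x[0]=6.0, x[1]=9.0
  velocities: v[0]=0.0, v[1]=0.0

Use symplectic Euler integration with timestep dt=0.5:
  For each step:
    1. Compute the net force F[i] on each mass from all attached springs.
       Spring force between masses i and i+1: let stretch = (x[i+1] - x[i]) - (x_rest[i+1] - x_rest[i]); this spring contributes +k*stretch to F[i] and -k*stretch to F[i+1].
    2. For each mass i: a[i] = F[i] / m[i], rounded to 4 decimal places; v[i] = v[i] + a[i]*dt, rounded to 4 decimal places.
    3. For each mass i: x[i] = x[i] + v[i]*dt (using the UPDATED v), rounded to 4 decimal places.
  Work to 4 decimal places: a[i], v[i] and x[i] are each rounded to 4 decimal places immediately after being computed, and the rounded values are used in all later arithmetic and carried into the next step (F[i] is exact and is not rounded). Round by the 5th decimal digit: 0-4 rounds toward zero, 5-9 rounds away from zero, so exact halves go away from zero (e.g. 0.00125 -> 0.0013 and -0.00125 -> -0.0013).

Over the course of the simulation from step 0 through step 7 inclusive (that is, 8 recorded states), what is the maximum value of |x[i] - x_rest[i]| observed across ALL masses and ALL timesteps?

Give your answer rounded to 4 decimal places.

Answer: 2.4063

Derivation:
Step 0: x=[6.0000 9.0000] v=[0.0000 0.0000]
Step 1: x=[5.7500 9.5000] v=[-0.5000 1.0000]
Step 2: x=[5.4375 10.1250] v=[-0.6250 1.2500]
Step 3: x=[5.2969 10.4063] v=[-0.2813 0.5625]
Step 4: x=[5.4336 10.1329] v=[0.2734 -0.5469]
Step 5: x=[5.7452 9.5098] v=[0.6231 -1.2462]
Step 6: x=[5.9979 9.0044] v=[0.5054 -1.0108]
Step 7: x=[6.0023 8.9958] v=[0.0087 -0.0173]
Max displacement = 2.4063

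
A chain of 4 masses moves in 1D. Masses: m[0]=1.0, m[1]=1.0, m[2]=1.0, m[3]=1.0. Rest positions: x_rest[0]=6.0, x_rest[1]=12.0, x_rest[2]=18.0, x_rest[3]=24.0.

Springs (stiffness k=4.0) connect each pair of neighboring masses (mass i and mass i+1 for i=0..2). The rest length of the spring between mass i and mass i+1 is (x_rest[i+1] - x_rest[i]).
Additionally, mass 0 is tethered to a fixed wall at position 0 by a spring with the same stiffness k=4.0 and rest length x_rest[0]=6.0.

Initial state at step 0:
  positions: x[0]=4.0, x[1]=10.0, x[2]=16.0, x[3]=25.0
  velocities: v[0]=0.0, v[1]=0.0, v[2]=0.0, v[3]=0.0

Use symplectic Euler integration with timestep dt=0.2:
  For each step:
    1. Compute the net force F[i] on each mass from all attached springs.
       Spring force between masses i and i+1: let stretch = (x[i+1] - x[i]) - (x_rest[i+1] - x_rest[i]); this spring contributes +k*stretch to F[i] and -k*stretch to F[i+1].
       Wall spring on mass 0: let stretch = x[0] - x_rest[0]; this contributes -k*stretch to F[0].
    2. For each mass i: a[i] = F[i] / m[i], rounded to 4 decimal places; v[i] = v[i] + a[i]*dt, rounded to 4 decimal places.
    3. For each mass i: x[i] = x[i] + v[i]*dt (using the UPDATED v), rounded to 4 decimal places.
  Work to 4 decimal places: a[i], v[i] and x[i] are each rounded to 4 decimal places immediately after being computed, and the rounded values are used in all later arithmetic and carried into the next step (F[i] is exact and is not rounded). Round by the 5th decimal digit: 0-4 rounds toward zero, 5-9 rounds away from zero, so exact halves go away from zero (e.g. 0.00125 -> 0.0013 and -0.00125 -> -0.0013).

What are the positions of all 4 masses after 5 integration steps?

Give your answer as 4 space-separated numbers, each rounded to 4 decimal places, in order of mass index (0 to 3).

Answer: 6.4374 12.3275 17.9297 21.7006

Derivation:
Step 0: x=[4.0000 10.0000 16.0000 25.0000] v=[0.0000 0.0000 0.0000 0.0000]
Step 1: x=[4.3200 10.0000 16.4800 24.5200] v=[1.6000 0.0000 2.4000 -2.4000]
Step 2: x=[4.8576 10.1280 17.2096 23.7136] v=[2.6880 0.6400 3.6480 -4.0320]
Step 3: x=[5.4612 10.5458 17.8468 22.8266] v=[3.0182 2.0890 3.1859 -4.4352]
Step 4: x=[6.0046 11.3182 18.1126 22.1028] v=[2.7169 3.8621 1.3289 -3.6190]
Step 5: x=[6.4374 12.3275 17.9297 21.7006] v=[2.1641 5.0467 -0.9145 -2.0112]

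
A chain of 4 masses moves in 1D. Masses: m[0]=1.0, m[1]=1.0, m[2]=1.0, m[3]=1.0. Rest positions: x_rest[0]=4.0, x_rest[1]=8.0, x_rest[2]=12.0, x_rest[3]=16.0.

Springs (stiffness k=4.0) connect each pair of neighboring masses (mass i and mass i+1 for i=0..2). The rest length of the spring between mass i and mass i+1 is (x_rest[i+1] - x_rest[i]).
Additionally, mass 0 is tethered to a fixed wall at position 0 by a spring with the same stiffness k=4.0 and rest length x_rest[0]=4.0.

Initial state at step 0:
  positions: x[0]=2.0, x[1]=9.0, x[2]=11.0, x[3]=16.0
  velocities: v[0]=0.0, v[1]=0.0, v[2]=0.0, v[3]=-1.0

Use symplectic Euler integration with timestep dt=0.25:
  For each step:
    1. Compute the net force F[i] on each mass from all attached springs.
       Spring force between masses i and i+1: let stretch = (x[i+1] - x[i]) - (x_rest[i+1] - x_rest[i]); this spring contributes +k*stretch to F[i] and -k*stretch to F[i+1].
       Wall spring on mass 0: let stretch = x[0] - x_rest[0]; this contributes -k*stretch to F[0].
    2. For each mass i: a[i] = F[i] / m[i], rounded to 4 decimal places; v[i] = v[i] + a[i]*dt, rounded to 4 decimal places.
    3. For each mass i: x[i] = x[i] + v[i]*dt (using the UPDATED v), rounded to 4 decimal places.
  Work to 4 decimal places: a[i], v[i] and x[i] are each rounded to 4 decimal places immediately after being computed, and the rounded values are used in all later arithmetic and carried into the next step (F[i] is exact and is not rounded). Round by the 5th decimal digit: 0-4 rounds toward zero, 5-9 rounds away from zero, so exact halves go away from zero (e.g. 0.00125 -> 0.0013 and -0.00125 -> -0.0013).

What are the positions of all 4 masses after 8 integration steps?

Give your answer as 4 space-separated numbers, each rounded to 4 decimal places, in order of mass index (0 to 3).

Answer: 3.6280 7.0629 12.6321 14.6775

Derivation:
Step 0: x=[2.0000 9.0000 11.0000 16.0000] v=[0.0000 0.0000 0.0000 -1.0000]
Step 1: x=[3.2500 7.7500 11.7500 15.5000] v=[5.0000 -5.0000 3.0000 -2.0000]
Step 2: x=[4.8125 6.3750 12.4375 15.0625] v=[6.2500 -5.5000 2.7500 -1.7500]
Step 3: x=[5.5625 6.1250 12.2656 14.9688] v=[3.0000 -1.0000 -0.6875 -0.3750]
Step 4: x=[5.0625 7.2695 11.2344 15.1993] v=[-2.0000 4.5781 -4.1249 0.9218]
Step 5: x=[3.8486 8.8535 10.2032 15.4385] v=[-4.8555 6.3360 -4.1249 0.9569]
Step 6: x=[2.9238 9.5237 10.1434 15.3689] v=[-3.6992 2.6808 -0.2393 -0.2784]
Step 7: x=[2.9180 8.6989 11.2350 14.9929] v=[-0.0231 -3.2994 4.3665 -1.5039]
Step 8: x=[3.6280 7.0629 12.6321 14.6775] v=[2.8398 -6.5442 5.5883 -1.2618]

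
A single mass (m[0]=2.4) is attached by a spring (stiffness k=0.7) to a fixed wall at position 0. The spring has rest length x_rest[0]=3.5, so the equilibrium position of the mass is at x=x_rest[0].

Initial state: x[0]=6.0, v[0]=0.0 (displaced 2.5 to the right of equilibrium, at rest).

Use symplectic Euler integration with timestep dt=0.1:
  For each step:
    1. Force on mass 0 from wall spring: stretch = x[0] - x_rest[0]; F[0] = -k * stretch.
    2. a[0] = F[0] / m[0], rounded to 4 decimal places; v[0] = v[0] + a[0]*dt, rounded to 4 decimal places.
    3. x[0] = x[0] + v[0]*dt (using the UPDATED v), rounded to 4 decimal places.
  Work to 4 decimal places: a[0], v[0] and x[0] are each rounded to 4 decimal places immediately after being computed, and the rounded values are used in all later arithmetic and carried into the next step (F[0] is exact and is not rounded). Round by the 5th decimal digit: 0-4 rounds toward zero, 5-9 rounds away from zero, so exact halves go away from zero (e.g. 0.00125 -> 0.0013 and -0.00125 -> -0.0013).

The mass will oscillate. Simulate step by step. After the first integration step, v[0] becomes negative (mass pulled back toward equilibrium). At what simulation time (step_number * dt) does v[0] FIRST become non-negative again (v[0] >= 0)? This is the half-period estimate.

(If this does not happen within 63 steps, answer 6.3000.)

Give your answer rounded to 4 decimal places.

Answer: 5.9000

Derivation:
Step 0: x=[6.0000] v=[0.0000]
Step 1: x=[5.9927] v=[-0.0729]
Step 2: x=[5.9781] v=[-0.1456]
Step 3: x=[5.9563] v=[-0.2179]
Step 4: x=[5.9274] v=[-0.2895]
Step 5: x=[5.8914] v=[-0.3603]
Step 6: x=[5.8484] v=[-0.4301]
Step 7: x=[5.7985] v=[-0.4986]
Step 8: x=[5.7419] v=[-0.5656]
Step 9: x=[5.6788] v=[-0.6310]
Step 10: x=[5.6093] v=[-0.6946]
Step 11: x=[5.5337] v=[-0.7561]
Step 12: x=[5.4522] v=[-0.8154]
Step 13: x=[5.3650] v=[-0.8723]
Step 14: x=[5.2723] v=[-0.9267]
Step 15: x=[5.1745] v=[-0.9784]
Step 16: x=[5.0718] v=[-1.0272]
Step 17: x=[4.9645] v=[-1.0730]
Step 18: x=[4.8529] v=[-1.1157]
Step 19: x=[4.7374] v=[-1.1552]
Step 20: x=[4.6183] v=[-1.1913]
Step 21: x=[4.4959] v=[-1.2239]
Step 22: x=[4.3706] v=[-1.2530]
Step 23: x=[4.2428] v=[-1.2784]
Step 24: x=[4.1128] v=[-1.3001]
Step 25: x=[3.9810] v=[-1.3180]
Step 26: x=[3.8478] v=[-1.3320]
Step 27: x=[3.7136] v=[-1.3421]
Step 28: x=[3.5788] v=[-1.3483]
Step 29: x=[3.4437] v=[-1.3506]
Step 30: x=[3.3088] v=[-1.3490]
Step 31: x=[3.1745] v=[-1.3434]
Step 32: x=[3.0411] v=[-1.3339]
Step 33: x=[2.9091] v=[-1.3205]
Step 34: x=[2.7788] v=[-1.3033]
Step 35: x=[2.6506] v=[-1.2823]
Step 36: x=[2.5249] v=[-1.2575]
Step 37: x=[2.4020] v=[-1.2291]
Step 38: x=[2.2823] v=[-1.1971]
Step 39: x=[2.1661] v=[-1.1616]
Step 40: x=[2.0538] v=[-1.1227]
Step 41: x=[1.9458] v=[-1.0805]
Step 42: x=[1.8423] v=[-1.0352]
Step 43: x=[1.7436] v=[-0.9869]
Step 44: x=[1.6500] v=[-0.9357]
Step 45: x=[1.5618] v=[-0.8817]
Step 46: x=[1.4793] v=[-0.8252]
Step 47: x=[1.4027] v=[-0.7663]
Step 48: x=[1.3322] v=[-0.7051]
Step 49: x=[1.2680] v=[-0.6419]
Step 50: x=[1.2103] v=[-0.5768]
Step 51: x=[1.1593] v=[-0.5100]
Step 52: x=[1.1151] v=[-0.4417]
Step 53: x=[1.0779] v=[-0.3721]
Step 54: x=[1.0478] v=[-0.3015]
Step 55: x=[1.0248] v=[-0.2300]
Step 56: x=[1.0090] v=[-0.1578]
Step 57: x=[1.0005] v=[-0.0852]
Step 58: x=[0.9993] v=[-0.0123]
Step 59: x=[1.0054] v=[0.0606]
First v>=0 after going negative at step 59, time=5.9000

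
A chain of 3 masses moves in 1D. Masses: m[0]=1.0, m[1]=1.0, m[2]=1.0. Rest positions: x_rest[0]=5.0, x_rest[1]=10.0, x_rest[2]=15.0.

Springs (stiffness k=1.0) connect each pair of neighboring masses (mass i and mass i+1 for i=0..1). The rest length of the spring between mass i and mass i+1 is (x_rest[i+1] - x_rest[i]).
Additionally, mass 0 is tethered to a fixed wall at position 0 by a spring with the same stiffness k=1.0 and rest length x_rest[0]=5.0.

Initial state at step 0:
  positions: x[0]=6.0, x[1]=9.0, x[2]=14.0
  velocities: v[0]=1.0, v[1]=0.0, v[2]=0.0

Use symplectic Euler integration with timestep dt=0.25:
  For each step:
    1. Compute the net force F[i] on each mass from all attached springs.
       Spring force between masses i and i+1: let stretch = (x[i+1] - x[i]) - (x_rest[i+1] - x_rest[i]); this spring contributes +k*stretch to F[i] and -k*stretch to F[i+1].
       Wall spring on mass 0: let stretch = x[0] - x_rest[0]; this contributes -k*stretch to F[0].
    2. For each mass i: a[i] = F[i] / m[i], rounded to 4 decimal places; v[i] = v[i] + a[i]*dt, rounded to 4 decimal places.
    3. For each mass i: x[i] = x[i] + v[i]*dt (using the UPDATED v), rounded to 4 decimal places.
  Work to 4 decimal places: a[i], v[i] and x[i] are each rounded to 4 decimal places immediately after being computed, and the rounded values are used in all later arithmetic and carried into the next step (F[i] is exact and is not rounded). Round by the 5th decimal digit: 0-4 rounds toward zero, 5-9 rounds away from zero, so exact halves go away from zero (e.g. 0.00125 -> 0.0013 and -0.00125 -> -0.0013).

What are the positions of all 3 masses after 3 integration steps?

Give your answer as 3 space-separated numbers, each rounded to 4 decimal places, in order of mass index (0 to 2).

Step 0: x=[6.0000 9.0000 14.0000] v=[1.0000 0.0000 0.0000]
Step 1: x=[6.0625 9.1250 14.0000] v=[0.2500 0.5000 0.0000]
Step 2: x=[5.9375 9.3633 14.0078] v=[-0.5000 0.9531 0.0313]
Step 3: x=[5.6555 9.6778 14.0379] v=[-1.1279 1.2578 0.1202]

Answer: 5.6555 9.6778 14.0379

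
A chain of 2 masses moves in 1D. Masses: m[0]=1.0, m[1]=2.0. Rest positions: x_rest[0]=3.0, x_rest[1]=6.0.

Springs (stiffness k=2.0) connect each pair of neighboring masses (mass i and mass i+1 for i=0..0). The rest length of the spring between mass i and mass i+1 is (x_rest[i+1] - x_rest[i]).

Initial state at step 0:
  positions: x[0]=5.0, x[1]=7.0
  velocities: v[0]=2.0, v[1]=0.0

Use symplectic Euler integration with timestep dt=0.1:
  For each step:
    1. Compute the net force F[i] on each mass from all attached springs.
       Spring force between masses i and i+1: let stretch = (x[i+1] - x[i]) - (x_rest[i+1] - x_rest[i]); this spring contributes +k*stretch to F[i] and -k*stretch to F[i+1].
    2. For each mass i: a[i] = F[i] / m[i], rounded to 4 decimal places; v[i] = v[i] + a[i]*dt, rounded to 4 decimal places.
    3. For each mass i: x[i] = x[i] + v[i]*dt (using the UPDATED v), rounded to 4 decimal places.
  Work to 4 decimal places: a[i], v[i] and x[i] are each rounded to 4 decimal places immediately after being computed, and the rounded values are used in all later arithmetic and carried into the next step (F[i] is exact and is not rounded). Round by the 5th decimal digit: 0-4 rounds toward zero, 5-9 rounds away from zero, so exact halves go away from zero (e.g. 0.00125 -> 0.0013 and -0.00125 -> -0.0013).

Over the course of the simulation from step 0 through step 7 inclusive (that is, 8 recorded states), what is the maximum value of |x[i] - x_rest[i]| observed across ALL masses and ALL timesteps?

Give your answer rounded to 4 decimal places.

Step 0: x=[5.0000 7.0000] v=[2.0000 0.0000]
Step 1: x=[5.1800 7.0100] v=[1.8000 0.1000]
Step 2: x=[5.3366 7.0317] v=[1.5660 0.2170]
Step 3: x=[5.4671 7.0665] v=[1.3050 0.3475]
Step 4: x=[5.5696 7.1153] v=[1.0249 0.4876]
Step 5: x=[5.6430 7.1786] v=[0.7340 0.6330]
Step 6: x=[5.6871 7.2565] v=[0.4411 0.7794]
Step 7: x=[5.7026 7.3488] v=[0.1550 0.9225]
Max displacement = 2.7026

Answer: 2.7026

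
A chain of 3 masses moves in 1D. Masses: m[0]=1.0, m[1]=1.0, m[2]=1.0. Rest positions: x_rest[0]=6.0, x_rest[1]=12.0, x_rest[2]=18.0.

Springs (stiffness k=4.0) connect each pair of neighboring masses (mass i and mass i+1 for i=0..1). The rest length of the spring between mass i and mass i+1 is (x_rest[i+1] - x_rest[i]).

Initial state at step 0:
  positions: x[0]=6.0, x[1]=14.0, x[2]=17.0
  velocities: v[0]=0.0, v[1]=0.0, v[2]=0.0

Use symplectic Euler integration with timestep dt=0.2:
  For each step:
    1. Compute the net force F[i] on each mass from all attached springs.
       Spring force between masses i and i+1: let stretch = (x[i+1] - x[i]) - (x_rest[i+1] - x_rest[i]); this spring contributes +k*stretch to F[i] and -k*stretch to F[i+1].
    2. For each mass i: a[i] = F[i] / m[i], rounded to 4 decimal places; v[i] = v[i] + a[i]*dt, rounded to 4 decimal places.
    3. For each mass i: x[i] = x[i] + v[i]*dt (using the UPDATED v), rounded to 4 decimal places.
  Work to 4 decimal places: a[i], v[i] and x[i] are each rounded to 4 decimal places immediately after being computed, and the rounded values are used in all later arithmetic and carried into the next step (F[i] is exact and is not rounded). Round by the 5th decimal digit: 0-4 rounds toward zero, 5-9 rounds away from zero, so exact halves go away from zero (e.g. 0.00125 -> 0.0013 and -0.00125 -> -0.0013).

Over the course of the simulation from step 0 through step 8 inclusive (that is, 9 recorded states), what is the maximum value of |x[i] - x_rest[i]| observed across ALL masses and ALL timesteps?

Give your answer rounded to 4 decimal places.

Answer: 2.0459

Derivation:
Step 0: x=[6.0000 14.0000 17.0000] v=[0.0000 0.0000 0.0000]
Step 1: x=[6.3200 13.2000 17.4800] v=[1.6000 -4.0000 2.4000]
Step 2: x=[6.7808 11.9840 18.2352] v=[2.3040 -6.0800 3.7760]
Step 3: x=[7.1141 10.9357 18.9502] v=[1.6666 -5.2416 3.5750]
Step 4: x=[7.0989 10.5582 19.3429] v=[-0.0761 -1.8873 1.9634]
Step 5: x=[6.6772 11.0328 19.2900] v=[-2.1087 2.3730 -0.2644]
Step 6: x=[5.9924 12.1317 18.8760] v=[-3.4242 5.4943 -2.0702]
Step 7: x=[5.3298 13.3274 18.3429] v=[-3.3128 5.9783 -2.6656]
Step 8: x=[4.9869 14.0459 17.9673] v=[-1.7147 3.5926 -1.8780]
Max displacement = 2.0459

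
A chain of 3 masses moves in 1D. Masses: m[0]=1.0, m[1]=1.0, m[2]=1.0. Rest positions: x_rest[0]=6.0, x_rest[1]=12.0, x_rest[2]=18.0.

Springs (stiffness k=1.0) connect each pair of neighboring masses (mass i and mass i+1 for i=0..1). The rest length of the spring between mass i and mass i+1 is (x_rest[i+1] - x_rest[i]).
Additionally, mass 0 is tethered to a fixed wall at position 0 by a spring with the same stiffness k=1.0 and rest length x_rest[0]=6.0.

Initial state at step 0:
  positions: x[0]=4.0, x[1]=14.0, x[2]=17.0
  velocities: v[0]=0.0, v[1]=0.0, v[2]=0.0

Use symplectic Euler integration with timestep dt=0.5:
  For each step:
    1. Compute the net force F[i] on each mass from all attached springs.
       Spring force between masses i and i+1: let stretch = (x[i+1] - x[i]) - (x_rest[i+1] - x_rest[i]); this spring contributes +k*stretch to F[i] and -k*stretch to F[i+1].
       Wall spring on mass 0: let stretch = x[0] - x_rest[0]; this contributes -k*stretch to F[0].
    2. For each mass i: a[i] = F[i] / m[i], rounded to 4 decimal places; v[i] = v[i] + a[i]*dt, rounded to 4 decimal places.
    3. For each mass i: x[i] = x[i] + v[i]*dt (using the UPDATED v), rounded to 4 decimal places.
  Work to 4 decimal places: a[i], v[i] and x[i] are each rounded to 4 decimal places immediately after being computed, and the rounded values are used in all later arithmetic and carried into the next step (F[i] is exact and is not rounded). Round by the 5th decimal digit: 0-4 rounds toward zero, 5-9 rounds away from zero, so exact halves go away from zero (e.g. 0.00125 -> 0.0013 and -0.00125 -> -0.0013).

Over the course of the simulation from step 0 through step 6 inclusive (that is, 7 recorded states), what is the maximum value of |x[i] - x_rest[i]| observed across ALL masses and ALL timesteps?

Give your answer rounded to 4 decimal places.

Answer: 2.4844

Derivation:
Step 0: x=[4.0000 14.0000 17.0000] v=[0.0000 0.0000 0.0000]
Step 1: x=[5.5000 12.2500 17.7500] v=[3.0000 -3.5000 1.5000]
Step 2: x=[7.3125 10.1875 18.6250] v=[3.6250 -4.1250 1.7500]
Step 3: x=[8.0157 9.5156 18.8907] v=[1.4063 -1.3438 0.5313]
Step 4: x=[7.0899 10.8125 18.3126] v=[-1.8516 2.5938 -1.1563]
Step 5: x=[5.3223 13.0538 17.3594] v=[-3.5353 4.4826 -1.9064]
Step 6: x=[4.1570 14.4387 16.8298] v=[-2.3307 2.7697 -1.0592]
Max displacement = 2.4844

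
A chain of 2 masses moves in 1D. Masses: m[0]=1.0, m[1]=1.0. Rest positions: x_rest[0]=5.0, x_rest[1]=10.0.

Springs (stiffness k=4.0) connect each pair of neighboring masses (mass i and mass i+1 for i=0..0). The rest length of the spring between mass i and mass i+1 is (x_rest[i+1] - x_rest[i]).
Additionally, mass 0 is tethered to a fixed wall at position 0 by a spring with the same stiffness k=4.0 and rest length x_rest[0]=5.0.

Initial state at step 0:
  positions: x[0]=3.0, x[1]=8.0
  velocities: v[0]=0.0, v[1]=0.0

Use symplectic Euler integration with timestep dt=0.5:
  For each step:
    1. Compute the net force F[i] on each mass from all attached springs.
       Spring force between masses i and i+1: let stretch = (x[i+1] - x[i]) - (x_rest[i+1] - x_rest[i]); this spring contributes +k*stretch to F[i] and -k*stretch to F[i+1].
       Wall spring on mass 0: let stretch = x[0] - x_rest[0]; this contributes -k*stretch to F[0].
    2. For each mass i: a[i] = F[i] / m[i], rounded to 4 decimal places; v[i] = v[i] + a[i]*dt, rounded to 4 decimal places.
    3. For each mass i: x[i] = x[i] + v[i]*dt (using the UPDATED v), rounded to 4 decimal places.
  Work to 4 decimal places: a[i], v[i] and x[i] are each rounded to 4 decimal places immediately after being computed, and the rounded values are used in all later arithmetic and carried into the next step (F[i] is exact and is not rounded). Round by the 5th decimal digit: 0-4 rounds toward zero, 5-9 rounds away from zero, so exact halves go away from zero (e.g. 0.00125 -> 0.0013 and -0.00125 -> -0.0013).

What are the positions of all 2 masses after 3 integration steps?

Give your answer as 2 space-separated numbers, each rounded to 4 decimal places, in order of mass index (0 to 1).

Answer: 5.0000 12.0000

Derivation:
Step 0: x=[3.0000 8.0000] v=[0.0000 0.0000]
Step 1: x=[5.0000 8.0000] v=[4.0000 0.0000]
Step 2: x=[5.0000 10.0000] v=[0.0000 4.0000]
Step 3: x=[5.0000 12.0000] v=[0.0000 4.0000]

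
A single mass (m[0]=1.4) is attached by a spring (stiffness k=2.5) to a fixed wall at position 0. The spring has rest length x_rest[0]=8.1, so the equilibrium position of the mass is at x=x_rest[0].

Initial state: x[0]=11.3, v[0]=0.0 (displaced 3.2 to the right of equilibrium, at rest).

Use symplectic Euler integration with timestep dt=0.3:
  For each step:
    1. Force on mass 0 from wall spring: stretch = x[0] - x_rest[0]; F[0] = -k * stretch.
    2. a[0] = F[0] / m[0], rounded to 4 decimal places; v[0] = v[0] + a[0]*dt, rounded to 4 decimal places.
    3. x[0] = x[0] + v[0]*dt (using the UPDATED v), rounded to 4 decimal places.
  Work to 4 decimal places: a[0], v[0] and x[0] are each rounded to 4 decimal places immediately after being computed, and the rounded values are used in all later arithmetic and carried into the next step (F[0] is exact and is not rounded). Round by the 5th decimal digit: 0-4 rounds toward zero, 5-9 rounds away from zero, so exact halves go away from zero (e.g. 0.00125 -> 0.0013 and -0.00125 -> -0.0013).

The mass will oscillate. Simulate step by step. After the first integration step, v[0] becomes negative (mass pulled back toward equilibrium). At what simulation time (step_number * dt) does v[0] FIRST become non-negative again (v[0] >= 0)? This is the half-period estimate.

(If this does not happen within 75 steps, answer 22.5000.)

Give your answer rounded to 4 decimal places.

Step 0: x=[11.3000] v=[0.0000]
Step 1: x=[10.7857] v=[-1.7143]
Step 2: x=[9.8398] v=[-3.1531]
Step 3: x=[8.6143] v=[-4.0851]
Step 4: x=[7.3061] v=[-4.3606]
Step 5: x=[6.1255] v=[-3.9353]
Step 6: x=[5.2623] v=[-2.8775]
Step 7: x=[4.8551] v=[-1.3573]
Step 8: x=[4.9694] v=[0.3811]
First v>=0 after going negative at step 8, time=2.4000

Answer: 2.4000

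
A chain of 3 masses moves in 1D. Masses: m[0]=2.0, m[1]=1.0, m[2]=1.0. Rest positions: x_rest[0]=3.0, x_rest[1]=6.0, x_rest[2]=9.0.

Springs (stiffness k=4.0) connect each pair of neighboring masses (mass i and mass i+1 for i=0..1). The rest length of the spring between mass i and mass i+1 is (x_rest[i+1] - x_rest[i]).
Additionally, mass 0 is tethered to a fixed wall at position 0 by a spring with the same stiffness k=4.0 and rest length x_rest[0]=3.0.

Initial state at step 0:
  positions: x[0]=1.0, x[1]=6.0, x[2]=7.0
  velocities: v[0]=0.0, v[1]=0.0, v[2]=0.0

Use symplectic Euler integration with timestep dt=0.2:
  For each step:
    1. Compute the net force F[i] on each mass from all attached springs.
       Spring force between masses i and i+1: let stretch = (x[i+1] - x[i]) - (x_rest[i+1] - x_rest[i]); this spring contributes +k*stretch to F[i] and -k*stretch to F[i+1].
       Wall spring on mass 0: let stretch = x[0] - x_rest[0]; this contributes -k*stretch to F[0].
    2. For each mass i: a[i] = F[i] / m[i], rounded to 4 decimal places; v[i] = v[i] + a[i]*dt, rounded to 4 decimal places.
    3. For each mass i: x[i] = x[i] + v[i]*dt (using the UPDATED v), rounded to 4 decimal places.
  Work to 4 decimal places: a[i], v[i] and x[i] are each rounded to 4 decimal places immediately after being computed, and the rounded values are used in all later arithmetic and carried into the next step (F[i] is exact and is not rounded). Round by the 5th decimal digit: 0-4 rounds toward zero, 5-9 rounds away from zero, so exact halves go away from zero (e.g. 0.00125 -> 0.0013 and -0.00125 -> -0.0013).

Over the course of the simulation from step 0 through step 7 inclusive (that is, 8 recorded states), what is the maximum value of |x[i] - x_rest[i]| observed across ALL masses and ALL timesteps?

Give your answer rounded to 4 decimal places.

Step 0: x=[1.0000 6.0000 7.0000] v=[0.0000 0.0000 0.0000]
Step 1: x=[1.3200 5.3600 7.3200] v=[1.6000 -3.2000 1.6000]
Step 2: x=[1.8576 4.3872 7.8064] v=[2.6880 -4.8640 2.4320]
Step 3: x=[2.4490 3.5567 8.2257] v=[2.9568 -4.1523 2.0966]
Step 4: x=[2.9331 3.2960 8.3780] v=[2.4203 -1.3033 0.7614]
Step 5: x=[3.2115 3.7904 8.1972] v=[1.3922 2.4720 -0.9042]
Step 6: x=[3.2793 4.8973 7.7913] v=[0.3392 5.5343 -2.0296]
Step 7: x=[3.2142 6.2083 7.4023] v=[-0.3253 6.5551 -1.9448]
Max displacement = 2.7040

Answer: 2.7040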